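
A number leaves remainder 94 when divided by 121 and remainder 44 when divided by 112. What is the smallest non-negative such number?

Write x = 94 + 121·k. Then 121·k ≡ 44 − 94 ≡ 62 (mod 112).
Need 121⁻¹ mod 112. Extended Euclid on (112, 9):
112 = 12*9 + 4
9 = 2*4 + 1
4 = 4*1 + 0
Back-substitute:
1 = 9 − 2·4
1 = −2·112 + 25·9
121⁻¹ ≡ 25 (mod 112), so k ≡ 25·62 ≡ 94 (mod 112).
x = 94 + 121·94 = 11468.

11468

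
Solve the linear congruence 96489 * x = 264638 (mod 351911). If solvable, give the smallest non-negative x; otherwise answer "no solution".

29935

First find gcd(96489, 351911):
351911 = 3×96489 + 62444
96489 = 1×62444 + 34045
62444 = 1×34045 + 28399
34045 = 1×28399 + 5646
28399 = 5×5646 + 169
5646 = 33×169 + 69
169 = 2×69 + 31
69 = 2×31 + 7
31 = 4×7 + 3
7 = 2×3 + 1
3 = 3×1 + 0
gcd = 1, so a unique solution mod 351911 exists.
Back-substitute for the Bézout coefficients:
1 = 7 − 2·3
1 = −2·31 + 9·7
1 = 9·69 − 20·31
1 = −20·169 + 49·69
1 = 49·5646 − 1637·169
1 = −1637·28399 + 8234·5646
1 = 8234·34045 − 9871·28399
1 = −9871·62444 + 18105·34045
1 = 18105·96489 − 27976·62444
1 = −27976·351911 + 102033·96489
So 96489·(102033) ≡ 1 (mod 351911), giving 96489⁻¹ ≡ 102033.
x ≡ 96489⁻¹·264638 ≡ 102033·264638 ≡ 29935 (mod 351911).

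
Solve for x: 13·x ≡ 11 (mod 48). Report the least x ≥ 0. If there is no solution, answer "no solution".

23

First find gcd(13, 48):
48 = 3·13 + 9
13 = 1·9 + 4
9 = 2·4 + 1
4 = 4·1 + 0
gcd = 1, so a unique solution mod 48 exists.
Back-substitute for the Bézout coefficients:
1 = 9 − 2·4
1 = −2·13 + 3·9
1 = 3·48 − 11·13
So 13·(-11) ≡ 1 (mod 48), giving 13⁻¹ ≡ 37.
x ≡ 13⁻¹·11 ≡ 37·11 ≡ 23 (mod 48).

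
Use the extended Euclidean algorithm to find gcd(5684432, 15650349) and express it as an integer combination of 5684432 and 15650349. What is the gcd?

Repeated division:
15650349 = 2·5684432 + 4281485
5684432 = 1·4281485 + 1402947
4281485 = 3·1402947 + 72644
1402947 = 19·72644 + 22711
72644 = 3·22711 + 4511
22711 = 5·4511 + 156
4511 = 28·156 + 143
156 = 1·143 + 13
143 = 11·13 + 0
gcd(5684432, 15650349) = 13.
Back-substituting:
13 = 156 − 143
13 = −4511 + 29·156
13 = 29·22711 − 146·4511
13 = −146·72644 + 467·22711
13 = 467·1402947 − 9019·72644
13 = −9019·4281485 + 27524·1402947
13 = 27524·5684432 − 36543·4281485
13 = −36543·15650349 + 100610·5684432
So 13 = (-36543)·15650349 + (100610)·5684432.

13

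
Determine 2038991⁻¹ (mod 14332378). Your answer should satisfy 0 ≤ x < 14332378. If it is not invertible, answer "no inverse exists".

10868939

gcd(14332378, 2038991) by repeated division:
14332378 = 7×2038991 + 59441
2038991 = 34×59441 + 17997
59441 = 3×17997 + 5450
17997 = 3×5450 + 1647
5450 = 3×1647 + 509
1647 = 3×509 + 120
509 = 4×120 + 29
120 = 4×29 + 4
29 = 7×4 + 1
4 = 4×1 + 0
gcd = 1, so the inverse exists. Back-substitute:
1 = 29 − 7·4
1 = −7·120 + 29·29
1 = 29·509 − 123·120
1 = −123·1647 + 398·509
1 = 398·5450 − 1317·1647
1 = −1317·17997 + 4349·5450
1 = 4349·59441 − 14364·17997
1 = −14364·2038991 + 492725·59441
1 = 492725·14332378 − 3463439·2038991
Thus 2038991·(-3463439) ≡ 1 (mod 14332378); reducing, -3463439 mod 14332378 = 10868939.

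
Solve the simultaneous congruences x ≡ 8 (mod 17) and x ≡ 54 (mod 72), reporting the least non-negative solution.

1062

Write x = 8 + 17·k. Then 17·k ≡ 54 − 8 ≡ 46 (mod 72).
Need 17⁻¹ mod 72. Extended Euclid on (72, 17):
72 = 4*17 + 4
17 = 4*4 + 1
4 = 4*1 + 0
Back-substitute:
1 = 17 − 4·4
1 = −4·72 + 17·17
17⁻¹ ≡ 17 (mod 72), so k ≡ 17·46 ≡ 62 (mod 72).
x = 8 + 17·62 = 1062.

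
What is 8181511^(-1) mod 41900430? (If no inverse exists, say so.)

Euclidean algorithm on 41900430, 8181511:
41900430 = 5×8181511 + 992875
8181511 = 8×992875 + 238511
992875 = 4×238511 + 38831
238511 = 6×38831 + 5525
38831 = 7×5525 + 156
5525 = 35×156 + 65
156 = 2×65 + 26
65 = 2×26 + 13
26 = 2×13 + 0
The gcd is 13, not 1, hence no inverse exists.

no inverse exists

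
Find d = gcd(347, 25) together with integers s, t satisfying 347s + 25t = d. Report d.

1

Euclidean algorithm:
347 = 13×25 + 22
25 = 1×22 + 3
22 = 7×3 + 1
3 = 3×1 + 0
gcd(347, 25) = 1.
Back-substituting:
1 = 22 − 7·3
1 = −7·25 + 8·22
1 = 8·347 − 111·25
So 1 = (8)·347 + (-111)·25.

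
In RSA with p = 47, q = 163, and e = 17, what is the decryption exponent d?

6137

φ(n) = (p−1)(q−1) = 46·162 = 7452.
Need d with 17·d ≡ 1 (mod 7452). Apply the extended Euclidean algorithm:
7452 = 438·17 + 6
17 = 2·6 + 5
6 = 1·5 + 1
5 = 5·1 + 0
Back-substitute:
1 = 6 − 5
1 = −17 + 3·6
1 = 3·7452 − 1315·17
So 17·(-1315) ≡ 1 (mod 7452), hence d ≡ -1315 ≡ 6137 (mod 7452).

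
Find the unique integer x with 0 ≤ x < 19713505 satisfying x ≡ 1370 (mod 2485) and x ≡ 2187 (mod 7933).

16114110

Write x = 1370 + 2485·k. Then 2485·k ≡ 2187 − 1370 ≡ 817 (mod 7933).
Need 2485⁻¹ mod 7933. Extended Euclid on (7933, 2485):
7933 = 3·2485 + 478
2485 = 5·478 + 95
478 = 5·95 + 3
95 = 31·3 + 2
3 = 1·2 + 1
2 = 2·1 + 0
Back-substitute:
1 = 3 − 2
1 = −95 + 32·3
1 = 32·478 − 161·95
1 = −161·2485 + 837·478
1 = 837·7933 − 2672·2485
2485⁻¹ ≡ 5261 (mod 7933), so k ≡ 5261·817 ≡ 6484 (mod 7933).
x = 1370 + 2485·6484 = 16114110.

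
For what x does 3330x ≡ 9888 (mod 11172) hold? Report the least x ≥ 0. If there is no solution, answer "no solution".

First find gcd(3330, 11172):
11172 = 3×3330 + 1182
3330 = 2×1182 + 966
1182 = 1×966 + 216
966 = 4×216 + 102
216 = 2×102 + 12
102 = 8×12 + 6
12 = 2×6 + 0
gcd = 6 and 6 | 9888, so solutions exist. Divide through by 6: 555x ≡ 1648 (mod 1862).
Now find 555⁻¹ mod 1862:
1862 = 3*555 + 197
555 = 2*197 + 161
197 = 1*161 + 36
161 = 4*36 + 17
36 = 2*17 + 2
17 = 8*2 + 1
2 = 2*1 + 0
Back-substitute:
1 = 17 − 8·2
1 = −8·36 + 17·17
1 = 17·161 − 76·36
1 = −76·197 + 93·161
1 = 93·555 − 262·197
1 = −262·1862 + 879·555
So 555⁻¹ ≡ 879 (mod 1862).
Then x ≡ 879·1648 ≡ 1818 (mod 1862); the smallest non-negative solution is x = 1818.

1818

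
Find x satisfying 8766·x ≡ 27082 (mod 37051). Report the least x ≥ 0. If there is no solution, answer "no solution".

15963

First find gcd(8766, 37051):
37051 = 4*8766 + 1987
8766 = 4*1987 + 818
1987 = 2*818 + 351
818 = 2*351 + 116
351 = 3*116 + 3
116 = 38*3 + 2
3 = 1*2 + 1
2 = 2*1 + 0
gcd = 1, so a unique solution mod 37051 exists.
Back-substitute for the Bézout coefficients:
1 = 3 − 2
1 = −116 + 39·3
1 = 39·351 − 118·116
1 = −118·818 + 275·351
1 = 275·1987 − 668·818
1 = −668·8766 + 2947·1987
1 = 2947·37051 − 12456·8766
So 8766·(-12456) ≡ 1 (mod 37051), giving 8766⁻¹ ≡ 24595.
x ≡ 8766⁻¹·27082 ≡ 24595·27082 ≡ 15963 (mod 37051).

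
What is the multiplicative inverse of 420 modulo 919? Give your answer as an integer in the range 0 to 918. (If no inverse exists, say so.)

221

Extended Euclidean algorithm:
919 = 2×420 + 79
420 = 5×79 + 25
79 = 3×25 + 4
25 = 6×4 + 1
4 = 4×1 + 0
The gcd is 1. Working backward:
1 = 25 − 6·4
1 = −6·79 + 19·25
1 = 19·420 − 101·79
1 = −101·919 + 221·420
So 420·221 ≡ 1 (mod 919).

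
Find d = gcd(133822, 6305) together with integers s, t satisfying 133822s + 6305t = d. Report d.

Repeated division:
133822 = 21*6305 + 1417
6305 = 4*1417 + 637
1417 = 2*637 + 143
637 = 4*143 + 65
143 = 2*65 + 13
65 = 5*13 + 0
gcd(133822, 6305) = 13.
Back-substituting:
13 = 143 − 2·65
13 = −2·637 + 9·143
13 = 9·1417 − 20·637
13 = −20·6305 + 89·1417
13 = 89·133822 − 1889·6305
So 13 = (89)·133822 + (-1889)·6305.

13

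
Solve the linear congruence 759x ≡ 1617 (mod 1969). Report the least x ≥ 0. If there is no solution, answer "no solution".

150

First find gcd(759, 1969):
1969 = 2·759 + 451
759 = 1·451 + 308
451 = 1·308 + 143
308 = 2·143 + 22
143 = 6·22 + 11
22 = 2·11 + 0
gcd = 11 and 11 | 1617, so solutions exist. Divide through by 11: 69x ≡ 147 (mod 179).
Now find 69⁻¹ mod 179:
179 = 2·69 + 41
69 = 1·41 + 28
41 = 1·28 + 13
28 = 2·13 + 2
13 = 6·2 + 1
2 = 2·1 + 0
Back-substitute:
1 = 13 − 6·2
1 = −6·28 + 13·13
1 = 13·41 − 19·28
1 = −19·69 + 32·41
1 = 32·179 − 83·69
So 69·(-83) ≡ 1 (mod 179), i.e. 69⁻¹ ≡ 96.
Then x ≡ 96·147 ≡ 150 (mod 179); the smallest non-negative solution is x = 150.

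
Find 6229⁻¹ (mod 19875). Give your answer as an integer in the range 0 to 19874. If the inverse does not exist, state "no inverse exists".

619

Run Euclid on (19875, 6229):
19875 = 3*6229 + 1188
6229 = 5*1188 + 289
1188 = 4*289 + 32
289 = 9*32 + 1
32 = 32*1 + 0
gcd = 1, so the inverse exists. Back-substitute:
1 = 289 − 9·32
1 = −9·1188 + 37·289
1 = 37·6229 − 194·1188
1 = −194·19875 + 619·6229
So 6229·619 ≡ 1 (mod 19875).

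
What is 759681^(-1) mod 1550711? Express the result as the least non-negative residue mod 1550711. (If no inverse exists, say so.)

gcd(1550711, 759681) by repeated division:
1550711 = 2*759681 + 31349
759681 = 24*31349 + 7305
31349 = 4*7305 + 2129
7305 = 3*2129 + 918
2129 = 2*918 + 293
918 = 3*293 + 39
293 = 7*39 + 20
39 = 1*20 + 19
20 = 1*19 + 1
19 = 19*1 + 0
Since gcd(759681, 1550711) = 1, back-substitute to write 1 as a combination:
1 = 20 − 19
1 = −39 + 2·20
1 = 2·293 − 15·39
1 = −15·918 + 47·293
1 = 47·2129 − 109·918
1 = −109·7305 + 374·2129
1 = 374·31349 − 1605·7305
1 = −1605·759681 + 38894·31349
1 = 38894·1550711 − 79393·759681
Hence 759681⁻¹ ≡ -79393 ≡ 1471318 (mod 1550711).

1471318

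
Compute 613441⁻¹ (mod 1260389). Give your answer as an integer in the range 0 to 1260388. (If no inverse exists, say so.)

865349

Apply the Euclidean algorithm to 1260389 and 613441:
1260389 = 2×613441 + 33507
613441 = 18×33507 + 10315
33507 = 3×10315 + 2562
10315 = 4×2562 + 67
2562 = 38×67 + 16
67 = 4×16 + 3
16 = 5×3 + 1
3 = 3×1 + 0
Since gcd(613441, 1260389) = 1, back-substitute to write 1 as a combination:
1 = 16 − 5·3
1 = −5·67 + 21·16
1 = 21·2562 − 803·67
1 = −803·10315 + 3233·2562
1 = 3233·33507 − 10502·10315
1 = −10502·613441 + 192269·33507
1 = 192269·1260389 − 395040·613441
So 613441·(-395040) ≡ 1 (mod 1260389), and -395040 ≡ 865349 (mod 1260389).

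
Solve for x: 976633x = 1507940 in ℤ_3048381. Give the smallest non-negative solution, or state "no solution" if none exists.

418361

First find gcd(976633, 3048381):
3048381 = 3×976633 + 118482
976633 = 8×118482 + 28777
118482 = 4×28777 + 3374
28777 = 8×3374 + 1785
3374 = 1×1785 + 1589
1785 = 1×1589 + 196
1589 = 8×196 + 21
196 = 9×21 + 7
21 = 3×7 + 0
gcd = 7 and 7 | 1507940, so solutions exist. Divide through by 7: 139519x ≡ 215420 (mod 435483).
Now find 139519⁻¹ mod 435483:
435483 = 3×139519 + 16926
139519 = 8×16926 + 4111
16926 = 4×4111 + 482
4111 = 8×482 + 255
482 = 1×255 + 227
255 = 1×227 + 28
227 = 8×28 + 3
28 = 9×3 + 1
3 = 3×1 + 0
Back-substitute:
1 = 28 − 9·3
1 = −9·227 + 73·28
1 = 73·255 − 82·227
1 = −82·482 + 155·255
1 = 155·4111 − 1322·482
1 = −1322·16926 + 5443·4111
1 = 5443·139519 − 44866·16926
1 = −44866·435483 + 140041·139519
So 139519⁻¹ ≡ 140041 (mod 435483).
Then x ≡ 140041·215420 ≡ 418361 (mod 435483); the smallest non-negative solution is x = 418361.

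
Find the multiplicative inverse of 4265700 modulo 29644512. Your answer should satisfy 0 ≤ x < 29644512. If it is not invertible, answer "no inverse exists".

no inverse exists

Compute gcd(4265700, 29644512):
29644512 = 6*4265700 + 4050312
4265700 = 1*4050312 + 215388
4050312 = 18*215388 + 173328
215388 = 1*173328 + 42060
173328 = 4*42060 + 5088
42060 = 8*5088 + 1356
5088 = 3*1356 + 1020
1356 = 1*1020 + 336
1020 = 3*336 + 12
336 = 28*12 + 0
The gcd is 12, not 1, hence no inverse exists.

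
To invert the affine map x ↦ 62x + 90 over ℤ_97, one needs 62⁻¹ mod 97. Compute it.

36

Extended Euclidean algorithm:
97 = 1×62 + 35
62 = 1×35 + 27
35 = 1×27 + 8
27 = 3×8 + 3
8 = 2×3 + 2
3 = 1×2 + 1
2 = 2×1 + 0
gcd = 1, so the inverse exists. Back-substitute:
1 = 3 − 2
1 = −8 + 3·3
1 = 3·27 − 10·8
1 = −10·35 + 13·27
1 = 13·62 − 23·35
1 = −23·97 + 36·62
So 62·36 ≡ 1 (mod 97).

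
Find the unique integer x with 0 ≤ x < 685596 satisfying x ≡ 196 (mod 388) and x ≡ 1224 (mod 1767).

Write x = 196 + 388·k. Then 388·k ≡ 1224 − 196 ≡ 1028 (mod 1767).
Need 388⁻¹ mod 1767. Extended Euclid on (1767, 388):
1767 = 4·388 + 215
388 = 1·215 + 173
215 = 1·173 + 42
173 = 4·42 + 5
42 = 8·5 + 2
5 = 2·2 + 1
2 = 2·1 + 0
Back-substitute:
1 = 5 − 2·2
1 = −2·42 + 17·5
1 = 17·173 − 70·42
1 = −70·215 + 87·173
1 = 87·388 − 157·215
1 = −157·1767 + 715·388
388⁻¹ ≡ 715 (mod 1767), so k ≡ 715·1028 ≡ 1715 (mod 1767).
x = 196 + 388·1715 = 665616.

665616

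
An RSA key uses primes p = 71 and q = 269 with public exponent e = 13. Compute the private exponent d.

17317

φ(n) = (p−1)(q−1) = 70·268 = 18760.
Need d with 13·d ≡ 1 (mod 18760). Apply the extended Euclidean algorithm:
18760 = 1443*13 + 1
13 = 13*1 + 0
Back-substitute:
1 = 18760 − 1443·13
So 13·(-1443) ≡ 1 (mod 18760), hence d ≡ -1443 ≡ 17317 (mod 18760).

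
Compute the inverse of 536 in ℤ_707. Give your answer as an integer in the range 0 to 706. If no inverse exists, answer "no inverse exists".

492

Apply the Euclidean algorithm to 707 and 536:
707 = 1×536 + 171
536 = 3×171 + 23
171 = 7×23 + 10
23 = 2×10 + 3
10 = 3×3 + 1
3 = 3×1 + 0
gcd = 1, so the inverse exists. Back-substitute:
1 = 10 − 3·3
1 = −3·23 + 7·10
1 = 7·171 − 52·23
1 = −52·536 + 163·171
1 = 163·707 − 215·536
Hence 536⁻¹ ≡ -215 ≡ 492 (mod 707).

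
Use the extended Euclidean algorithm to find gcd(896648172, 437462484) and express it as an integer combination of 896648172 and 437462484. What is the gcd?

Apply Euclid's algorithm to 896648172 and 437462484:
896648172 = 2×437462484 + 21723204
437462484 = 20×21723204 + 2998404
21723204 = 7×2998404 + 734376
2998404 = 4×734376 + 60900
734376 = 12×60900 + 3576
60900 = 17×3576 + 108
3576 = 33×108 + 12
108 = 9×12 + 0
gcd(896648172, 437462484) = 12.
Back-substituting:
12 = 3576 − 33·108
12 = −33·60900 + 562·3576
12 = 562·734376 − 6777·60900
12 = −6777·2998404 + 27670·734376
12 = 27670·21723204 − 200467·2998404
12 = −200467·437462484 + 4037010·21723204
12 = 4037010·896648172 − 8274487·437462484
So 12 = (4037010)·896648172 + (-8274487)·437462484.

12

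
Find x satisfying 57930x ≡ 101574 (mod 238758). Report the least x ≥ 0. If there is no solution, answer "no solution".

25996

First find gcd(57930, 238758):
238758 = 4×57930 + 7038
57930 = 8×7038 + 1626
7038 = 4×1626 + 534
1626 = 3×534 + 24
534 = 22×24 + 6
24 = 4×6 + 0
gcd = 6 and 6 | 101574, so solutions exist. Divide through by 6: 9655x ≡ 16929 (mod 39793).
Now find 9655⁻¹ mod 39793:
39793 = 4·9655 + 1173
9655 = 8·1173 + 271
1173 = 4·271 + 89
271 = 3·89 + 4
89 = 22·4 + 1
4 = 4·1 + 0
Back-substitute:
1 = 89 − 22·4
1 = −22·271 + 67·89
1 = 67·1173 − 290·271
1 = −290·9655 + 2387·1173
1 = 2387·39793 − 9838·9655
So 9655·(-9838) ≡ 1 (mod 39793), i.e. 9655⁻¹ ≡ 29955.
Then x ≡ 29955·16929 ≡ 25996 (mod 39793); the smallest non-negative solution is x = 25996.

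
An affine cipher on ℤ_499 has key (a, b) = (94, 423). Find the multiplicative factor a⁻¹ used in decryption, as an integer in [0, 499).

430

Run Euclid on (499, 94):
499 = 5*94 + 29
94 = 3*29 + 7
29 = 4*7 + 1
7 = 7*1 + 0
The gcd is 1. Working backward:
1 = 29 − 4·7
1 = −4·94 + 13·29
1 = 13·499 − 69·94
So 94·(-69) ≡ 1 (mod 499), and -69 ≡ 430 (mod 499).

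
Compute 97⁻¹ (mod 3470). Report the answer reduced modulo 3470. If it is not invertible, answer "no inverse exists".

Apply the Euclidean algorithm to 3470 and 97:
3470 = 35×97 + 75
97 = 1×75 + 22
75 = 3×22 + 9
22 = 2×9 + 4
9 = 2×4 + 1
4 = 4×1 + 0
Since gcd(97, 3470) = 1, back-substitute to write 1 as a combination:
1 = 9 − 2·4
1 = −2·22 + 5·9
1 = 5·75 − 17·22
1 = −17·97 + 22·75
1 = 22·3470 − 787·97
Thus 97·(-787) ≡ 1 (mod 3470); reducing, -787 mod 3470 = 2683.

2683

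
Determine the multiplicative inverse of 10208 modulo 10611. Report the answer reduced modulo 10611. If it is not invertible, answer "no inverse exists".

Extended Euclidean algorithm:
10611 = 1·10208 + 403
10208 = 25·403 + 133
403 = 3·133 + 4
133 = 33·4 + 1
4 = 4·1 + 0
Since gcd(10208, 10611) = 1, back-substitute to write 1 as a combination:
1 = 133 − 33·4
1 = −33·403 + 100·133
1 = 100·10208 − 2533·403
1 = −2533·10611 + 2633·10208
So 10208·2633 ≡ 1 (mod 10611).

2633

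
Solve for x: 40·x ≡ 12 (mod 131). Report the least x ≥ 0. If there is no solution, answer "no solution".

First find gcd(40, 131):
131 = 3*40 + 11
40 = 3*11 + 7
11 = 1*7 + 4
7 = 1*4 + 3
4 = 1*3 + 1
3 = 3*1 + 0
gcd = 1, so a unique solution mod 131 exists.
Back-substitute for the Bézout coefficients:
1 = 4 − 3
1 = −7 + 2·4
1 = 2·11 − 3·7
1 = −3·40 + 11·11
1 = 11·131 − 36·40
So 40·(-36) ≡ 1 (mod 131), giving 40⁻¹ ≡ 95.
x ≡ 40⁻¹·12 ≡ 95·12 ≡ 92 (mod 131).

92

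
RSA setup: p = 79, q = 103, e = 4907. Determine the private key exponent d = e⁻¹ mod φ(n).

φ(n) = (p−1)(q−1) = 78·102 = 7956.
Need d with 4907·d ≡ 1 (mod 7956). Apply the extended Euclidean algorithm:
7956 = 1×4907 + 3049
4907 = 1×3049 + 1858
3049 = 1×1858 + 1191
1858 = 1×1191 + 667
1191 = 1×667 + 524
667 = 1×524 + 143
524 = 3×143 + 95
143 = 1×95 + 48
95 = 1×48 + 47
48 = 1×47 + 1
47 = 47×1 + 0
Back-substitute:
1 = 48 − 47
1 = −95 + 2·48
1 = 2·143 − 3·95
1 = −3·524 + 11·143
1 = 11·667 − 14·524
1 = −14·1191 + 25·667
1 = 25·1858 − 39·1191
1 = −39·3049 + 64·1858
1 = 64·4907 − 103·3049
1 = −103·7956 + 167·4907
So 4907·167 ≡ 1 (mod 7956), hence d = 167.

167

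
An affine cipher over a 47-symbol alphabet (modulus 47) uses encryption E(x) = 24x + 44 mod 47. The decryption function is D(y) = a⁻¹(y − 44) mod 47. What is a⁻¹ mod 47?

2

Run Euclid on (47, 24):
47 = 1×24 + 23
24 = 1×23 + 1
23 = 23×1 + 0
Since gcd(24, 47) = 1, back-substitute to write 1 as a combination:
1 = 24 − 23
1 = −47 + 2·24
So 24·2 ≡ 1 (mod 47).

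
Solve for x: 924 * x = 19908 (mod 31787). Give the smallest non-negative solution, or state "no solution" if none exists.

First find gcd(924, 31787):
31787 = 34·924 + 371
924 = 2·371 + 182
371 = 2·182 + 7
182 = 26·7 + 0
gcd = 7 and 7 | 19908, so solutions exist. Divide through by 7: 132x ≡ 2844 (mod 4541).
Now find 132⁻¹ mod 4541:
4541 = 34·132 + 53
132 = 2·53 + 26
53 = 2·26 + 1
26 = 26·1 + 0
Back-substitute:
1 = 53 − 2·26
1 = −2·132 + 5·53
1 = 5·4541 − 172·132
So 132·(-172) ≡ 1 (mod 4541), i.e. 132⁻¹ ≡ 4369.
Then x ≡ 4369·2844 ≡ 1260 (mod 4541); the smallest non-negative solution is x = 1260.

1260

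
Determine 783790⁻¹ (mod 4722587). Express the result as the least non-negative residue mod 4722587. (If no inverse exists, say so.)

Extended Euclidean algorithm:
4722587 = 6·783790 + 19847
783790 = 39·19847 + 9757
19847 = 2·9757 + 333
9757 = 29·333 + 100
333 = 3·100 + 33
100 = 3·33 + 1
33 = 33·1 + 0
The gcd is 1. Working backward:
1 = 100 − 3·33
1 = −3·333 + 10·100
1 = 10·9757 − 293·333
1 = −293·19847 + 596·9757
1 = 596·783790 − 23537·19847
1 = −23537·4722587 + 141818·783790
So 783790·141818 ≡ 1 (mod 4722587).

141818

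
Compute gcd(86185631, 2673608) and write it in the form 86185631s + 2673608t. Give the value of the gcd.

7

Euclidean algorithm:
86185631 = 32*2673608 + 630175
2673608 = 4*630175 + 152908
630175 = 4*152908 + 18543
152908 = 8*18543 + 4564
18543 = 4*4564 + 287
4564 = 15*287 + 259
287 = 1*259 + 28
259 = 9*28 + 7
28 = 4*7 + 0
gcd(86185631, 2673608) = 7.
Back-substituting:
7 = 259 − 9·28
7 = −9·287 + 10·259
7 = 10·4564 − 159·287
7 = −159·18543 + 646·4564
7 = 646·152908 − 5327·18543
7 = −5327·630175 + 21954·152908
7 = 21954·2673608 − 93143·630175
7 = −93143·86185631 + 3002530·2673608
So 7 = (-93143)·86185631 + (3002530)·2673608.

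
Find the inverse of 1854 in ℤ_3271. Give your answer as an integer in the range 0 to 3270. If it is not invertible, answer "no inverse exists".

1512

Run Euclid on (3271, 1854):
3271 = 1*1854 + 1417
1854 = 1*1417 + 437
1417 = 3*437 + 106
437 = 4*106 + 13
106 = 8*13 + 2
13 = 6*2 + 1
2 = 2*1 + 0
The gcd is 1. Working backward:
1 = 13 − 6·2
1 = −6·106 + 49·13
1 = 49·437 − 202·106
1 = −202·1417 + 655·437
1 = 655·1854 − 857·1417
1 = −857·3271 + 1512·1854
So 1854·1512 ≡ 1 (mod 3271).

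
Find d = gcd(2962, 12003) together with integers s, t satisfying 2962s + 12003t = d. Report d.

Repeated division:
12003 = 4*2962 + 155
2962 = 19*155 + 17
155 = 9*17 + 2
17 = 8*2 + 1
2 = 2*1 + 0
gcd(2962, 12003) = 1.
Back-substituting:
1 = 17 − 8·2
1 = −8·155 + 73·17
1 = 73·2962 − 1395·155
1 = −1395·12003 + 5653·2962
So 1 = (-1395)·12003 + (5653)·2962.

1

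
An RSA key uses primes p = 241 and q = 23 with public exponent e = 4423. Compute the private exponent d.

727

φ(n) = (p−1)(q−1) = 240·22 = 5280.
Need d with 4423·d ≡ 1 (mod 5280). Apply the extended Euclidean algorithm:
5280 = 1·4423 + 857
4423 = 5·857 + 138
857 = 6·138 + 29
138 = 4·29 + 22
29 = 1·22 + 7
22 = 3·7 + 1
7 = 7·1 + 0
Back-substitute:
1 = 22 − 3·7
1 = −3·29 + 4·22
1 = 4·138 − 19·29
1 = −19·857 + 118·138
1 = 118·4423 − 609·857
1 = −609·5280 + 727·4423
So 4423·727 ≡ 1 (mod 5280), hence d = 727.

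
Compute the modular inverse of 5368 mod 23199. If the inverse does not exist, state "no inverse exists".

no inverse exists

Compute gcd(5368, 23199):
23199 = 4·5368 + 1727
5368 = 3·1727 + 187
1727 = 9·187 + 44
187 = 4·44 + 11
44 = 4·11 + 0
Since gcd = 11 > 1, 5368 is not a unit mod 23199.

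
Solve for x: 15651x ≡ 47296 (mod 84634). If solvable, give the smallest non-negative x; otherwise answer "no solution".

82766

First find gcd(15651, 84634):
84634 = 5*15651 + 6379
15651 = 2*6379 + 2893
6379 = 2*2893 + 593
2893 = 4*593 + 521
593 = 1*521 + 72
521 = 7*72 + 17
72 = 4*17 + 4
17 = 4*4 + 1
4 = 4*1 + 0
gcd = 1, so a unique solution mod 84634 exists.
Back-substitute for the Bézout coefficients:
1 = 17 − 4·4
1 = −4·72 + 17·17
1 = 17·521 − 123·72
1 = −123·593 + 140·521
1 = 140·2893 − 683·593
1 = −683·6379 + 1506·2893
1 = 1506·15651 − 3695·6379
1 = −3695·84634 + 19981·15651
So 15651·(19981) ≡ 1 (mod 84634), giving 15651⁻¹ ≡ 19981.
x ≡ 15651⁻¹·47296 ≡ 19981·47296 ≡ 82766 (mod 84634).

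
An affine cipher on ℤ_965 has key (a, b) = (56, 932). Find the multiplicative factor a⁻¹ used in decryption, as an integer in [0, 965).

741

Run Euclid on (965, 56):
965 = 17*56 + 13
56 = 4*13 + 4
13 = 3*4 + 1
4 = 4*1 + 0
The gcd is 1. Working backward:
1 = 13 − 3·4
1 = −3·56 + 13·13
1 = 13·965 − 224·56
So 56·(-224) ≡ 1 (mod 965), and -224 ≡ 741 (mod 965).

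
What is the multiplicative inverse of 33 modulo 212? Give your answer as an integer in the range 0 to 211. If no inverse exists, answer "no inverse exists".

45

Extended Euclidean algorithm:
212 = 6*33 + 14
33 = 2*14 + 5
14 = 2*5 + 4
5 = 1*4 + 1
4 = 4*1 + 0
Since gcd(33, 212) = 1, back-substitute to write 1 as a combination:
1 = 5 − 4
1 = −14 + 3·5
1 = 3·33 − 7·14
1 = −7·212 + 45·33
So 33·45 ≡ 1 (mod 212).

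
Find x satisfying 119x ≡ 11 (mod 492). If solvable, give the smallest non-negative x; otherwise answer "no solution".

First find gcd(119, 492):
492 = 4*119 + 16
119 = 7*16 + 7
16 = 2*7 + 2
7 = 3*2 + 1
2 = 2*1 + 0
gcd = 1, so a unique solution mod 492 exists.
Back-substitute for the Bézout coefficients:
1 = 7 − 3·2
1 = −3·16 + 7·7
1 = 7·119 − 52·16
1 = −52·492 + 215·119
So 119·(215) ≡ 1 (mod 492), giving 119⁻¹ ≡ 215.
x ≡ 119⁻¹·11 ≡ 215·11 ≡ 397 (mod 492).

397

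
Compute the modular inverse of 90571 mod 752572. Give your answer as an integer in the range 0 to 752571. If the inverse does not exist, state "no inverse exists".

670419

Run Euclid on (752572, 90571):
752572 = 8·90571 + 28004
90571 = 3·28004 + 6559
28004 = 4·6559 + 1768
6559 = 3·1768 + 1255
1768 = 1·1255 + 513
1255 = 2·513 + 229
513 = 2·229 + 55
229 = 4·55 + 9
55 = 6·9 + 1
9 = 9·1 + 0
The gcd is 1. Working backward:
1 = 55 − 6·9
1 = −6·229 + 25·55
1 = 25·513 − 56·229
1 = −56·1255 + 137·513
1 = 137·1768 − 193·1255
1 = −193·6559 + 716·1768
1 = 716·28004 − 3057·6559
1 = −3057·90571 + 9887·28004
1 = 9887·752572 − 82153·90571
So 90571·(-82153) ≡ 1 (mod 752572), and -82153 ≡ 670419 (mod 752572).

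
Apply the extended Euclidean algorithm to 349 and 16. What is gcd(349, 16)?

Euclidean algorithm:
349 = 21·16 + 13
16 = 1·13 + 3
13 = 4·3 + 1
3 = 3·1 + 0
gcd(349, 16) = 1.
Working backward:
1 = 13 − 4·3
1 = −4·16 + 5·13
1 = 5·349 − 109·16
So 1 = (5)·349 + (-109)·16.

1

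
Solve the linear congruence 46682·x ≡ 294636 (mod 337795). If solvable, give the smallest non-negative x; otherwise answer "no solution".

59458

First find gcd(46682, 337795):
337795 = 7·46682 + 11021
46682 = 4·11021 + 2598
11021 = 4·2598 + 629
2598 = 4·629 + 82
629 = 7·82 + 55
82 = 1·55 + 27
55 = 2·27 + 1
27 = 27·1 + 0
gcd = 1, so a unique solution mod 337795 exists.
Back-substitute for the Bézout coefficients:
1 = 55 − 2·27
1 = −2·82 + 3·55
1 = 3·629 − 23·82
1 = −23·2598 + 95·629
1 = 95·11021 − 403·2598
1 = −403·46682 + 1707·11021
1 = 1707·337795 − 12352·46682
So 46682·(-12352) ≡ 1 (mod 337795), giving 46682⁻¹ ≡ 325443.
x ≡ 46682⁻¹·294636 ≡ 325443·294636 ≡ 59458 (mod 337795).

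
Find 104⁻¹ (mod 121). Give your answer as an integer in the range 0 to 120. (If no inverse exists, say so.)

gcd(121, 104) by repeated division:
121 = 1·104 + 17
104 = 6·17 + 2
17 = 8·2 + 1
2 = 2·1 + 0
Since gcd(104, 121) = 1, back-substitute to write 1 as a combination:
1 = 17 − 8·2
1 = −8·104 + 49·17
1 = 49·121 − 57·104
So 104·(-57) ≡ 1 (mod 121), and -57 ≡ 64 (mod 121).

64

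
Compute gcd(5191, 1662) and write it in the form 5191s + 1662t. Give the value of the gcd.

1

Euclidean algorithm:
5191 = 3*1662 + 205
1662 = 8*205 + 22
205 = 9*22 + 7
22 = 3*7 + 1
7 = 7*1 + 0
gcd(5191, 1662) = 1.
Express as a combination:
1 = 22 − 3·7
1 = −3·205 + 28·22
1 = 28·1662 − 227·205
1 = −227·5191 + 709·1662
So 1 = (-227)·5191 + (709)·1662.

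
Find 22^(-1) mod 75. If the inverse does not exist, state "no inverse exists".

58

Extended Euclidean algorithm:
75 = 3*22 + 9
22 = 2*9 + 4
9 = 2*4 + 1
4 = 4*1 + 0
gcd = 1, so the inverse exists. Back-substitute:
1 = 9 − 2·4
1 = −2·22 + 5·9
1 = 5·75 − 17·22
Thus 22·(-17) ≡ 1 (mod 75); reducing, -17 mod 75 = 58.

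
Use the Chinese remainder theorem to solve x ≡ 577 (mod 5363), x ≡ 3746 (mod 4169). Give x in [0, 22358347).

Write x = 577 + 5363·k. Then 5363·k ≡ 3746 − 577 ≡ 3169 (mod 4169).
Need 5363⁻¹ mod 4169. Extended Euclid on (4169, 1194):
4169 = 3·1194 + 587
1194 = 2·587 + 20
587 = 29·20 + 7
20 = 2·7 + 6
7 = 1·6 + 1
6 = 6·1 + 0
Back-substitute:
1 = 7 − 6
1 = −20 + 3·7
1 = 3·587 − 88·20
1 = −88·1194 + 179·587
1 = 179·4169 − 625·1194
5363⁻¹ ≡ 3544 (mod 4169), so k ≡ 3544·3169 ≡ 3819 (mod 4169).
x = 577 + 5363·3819 = 20481874.

20481874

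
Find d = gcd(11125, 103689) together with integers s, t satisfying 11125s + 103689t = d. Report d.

1

Apply Euclid's algorithm to 103689 and 11125:
103689 = 9*11125 + 3564
11125 = 3*3564 + 433
3564 = 8*433 + 100
433 = 4*100 + 33
100 = 3*33 + 1
33 = 33*1 + 0
gcd(11125, 103689) = 1.
Back-substituting:
1 = 100 − 3·33
1 = −3·433 + 13·100
1 = 13·3564 − 107·433
1 = −107·11125 + 334·3564
1 = 334·103689 − 3113·11125
So 1 = (334)·103689 + (-3113)·11125.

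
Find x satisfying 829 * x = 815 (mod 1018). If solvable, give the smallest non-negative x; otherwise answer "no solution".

First find gcd(829, 1018):
1018 = 1*829 + 189
829 = 4*189 + 73
189 = 2*73 + 43
73 = 1*43 + 30
43 = 1*30 + 13
30 = 2*13 + 4
13 = 3*4 + 1
4 = 4*1 + 0
gcd = 1, so a unique solution mod 1018 exists.
Back-substitute for the Bézout coefficients:
1 = 13 − 3·4
1 = −3·30 + 7·13
1 = 7·43 − 10·30
1 = −10·73 + 17·43
1 = 17·189 − 44·73
1 = −44·829 + 193·189
1 = 193·1018 − 237·829
So 829·(-237) ≡ 1 (mod 1018), giving 829⁻¹ ≡ 781.
x ≡ 829⁻¹·815 ≡ 781·815 ≡ 265 (mod 1018).

265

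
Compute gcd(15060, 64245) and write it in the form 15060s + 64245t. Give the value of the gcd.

Apply Euclid's algorithm to 64245 and 15060:
64245 = 4·15060 + 4005
15060 = 3·4005 + 3045
4005 = 1·3045 + 960
3045 = 3·960 + 165
960 = 5·165 + 135
165 = 1·135 + 30
135 = 4·30 + 15
30 = 2·15 + 0
gcd(15060, 64245) = 15.
Working backward:
15 = 135 − 4·30
15 = −4·165 + 5·135
15 = 5·960 − 29·165
15 = −29·3045 + 92·960
15 = 92·4005 − 121·3045
15 = −121·15060 + 455·4005
15 = 455·64245 − 1941·15060
So 15 = (455)·64245 + (-1941)·15060.

15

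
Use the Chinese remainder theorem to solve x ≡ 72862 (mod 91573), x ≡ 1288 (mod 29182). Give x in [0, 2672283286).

Write x = 72862 + 91573·k. Then 91573·k ≡ 1288 − 72862 ≡ 15972 (mod 29182).
Need 91573⁻¹ mod 29182. Extended Euclid on (29182, 4027):
29182 = 7·4027 + 993
4027 = 4·993 + 55
993 = 18·55 + 3
55 = 18·3 + 1
3 = 3·1 + 0
Back-substitute:
1 = 55 − 18·3
1 = −18·993 + 325·55
1 = 325·4027 − 1318·993
1 = −1318·29182 + 9551·4027
91573⁻¹ ≡ 9551 (mod 29182), so k ≡ 9551·15972 ≡ 14258 (mod 29182).
x = 72862 + 91573·14258 = 1305720696.

1305720696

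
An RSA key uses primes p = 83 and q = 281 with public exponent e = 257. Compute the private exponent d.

φ(n) = (p−1)(q−1) = 82·280 = 22960.
Need d with 257·d ≡ 1 (mod 22960). Apply the extended Euclidean algorithm:
22960 = 89*257 + 87
257 = 2*87 + 83
87 = 1*83 + 4
83 = 20*4 + 3
4 = 1*3 + 1
3 = 3*1 + 0
Back-substitute:
1 = 4 − 3
1 = −83 + 21·4
1 = 21·87 − 22·83
1 = −22·257 + 65·87
1 = 65·22960 − 5807·257
So 257·(-5807) ≡ 1 (mod 22960), hence d ≡ -5807 ≡ 17153 (mod 22960).

17153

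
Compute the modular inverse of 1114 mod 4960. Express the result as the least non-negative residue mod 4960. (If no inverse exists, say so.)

Compute gcd(1114, 4960):
4960 = 4*1114 + 504
1114 = 2*504 + 106
504 = 4*106 + 80
106 = 1*80 + 26
80 = 3*26 + 2
26 = 13*2 + 0
gcd(1114, 4960) = 2 ≠ 1, so 1114 has no multiplicative inverse modulo 4960.

no inverse exists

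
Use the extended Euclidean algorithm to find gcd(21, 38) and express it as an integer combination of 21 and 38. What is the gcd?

1

Repeated division:
38 = 1·21 + 17
21 = 1·17 + 4
17 = 4·4 + 1
4 = 4·1 + 0
gcd(21, 38) = 1.
Working backward:
1 = 17 − 4·4
1 = −4·21 + 5·17
1 = 5·38 − 9·21
So 1 = (5)·38 + (-9)·21.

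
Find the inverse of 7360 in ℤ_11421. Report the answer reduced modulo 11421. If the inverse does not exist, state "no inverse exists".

Apply the Euclidean algorithm to 11421 and 7360:
11421 = 1*7360 + 4061
7360 = 1*4061 + 3299
4061 = 1*3299 + 762
3299 = 4*762 + 251
762 = 3*251 + 9
251 = 27*9 + 8
9 = 1*8 + 1
8 = 8*1 + 0
gcd = 1, so the inverse exists. Back-substitute:
1 = 9 − 8
1 = −251 + 28·9
1 = 28·762 − 85·251
1 = −85·3299 + 368·762
1 = 368·4061 − 453·3299
1 = −453·7360 + 821·4061
1 = 821·11421 − 1274·7360
So 7360·(-1274) ≡ 1 (mod 11421), and -1274 ≡ 10147 (mod 11421).

10147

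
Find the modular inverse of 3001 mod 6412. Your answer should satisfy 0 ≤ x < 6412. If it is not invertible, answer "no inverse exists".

gcd(6412, 3001) by repeated division:
6412 = 2×3001 + 410
3001 = 7×410 + 131
410 = 3×131 + 17
131 = 7×17 + 12
17 = 1×12 + 5
12 = 2×5 + 2
5 = 2×2 + 1
2 = 2×1 + 0
gcd = 1, so the inverse exists. Back-substitute:
1 = 5 − 2·2
1 = −2·12 + 5·5
1 = 5·17 − 7·12
1 = −7·131 + 54·17
1 = 54·410 − 169·131
1 = −169·3001 + 1237·410
1 = 1237·6412 − 2643·3001
So 3001·(-2643) ≡ 1 (mod 6412), and -2643 ≡ 3769 (mod 6412).

3769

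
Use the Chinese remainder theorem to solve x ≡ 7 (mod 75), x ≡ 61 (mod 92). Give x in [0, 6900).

5857

Write x = 7 + 75·k. Then 75·k ≡ 61 − 7 ≡ 54 (mod 92).
Need 75⁻¹ mod 92. Extended Euclid on (92, 75):
92 = 1×75 + 17
75 = 4×17 + 7
17 = 2×7 + 3
7 = 2×3 + 1
3 = 3×1 + 0
Back-substitute:
1 = 7 − 2·3
1 = −2·17 + 5·7
1 = 5·75 − 22·17
1 = −22·92 + 27·75
75⁻¹ ≡ 27 (mod 92), so k ≡ 27·54 ≡ 78 (mod 92).
x = 7 + 75·78 = 5857.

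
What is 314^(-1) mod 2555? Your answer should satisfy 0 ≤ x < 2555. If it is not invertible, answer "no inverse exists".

gcd(2555, 314) by repeated division:
2555 = 8·314 + 43
314 = 7·43 + 13
43 = 3·13 + 4
13 = 3·4 + 1
4 = 4·1 + 0
gcd = 1, so the inverse exists. Back-substitute:
1 = 13 − 3·4
1 = −3·43 + 10·13
1 = 10·314 − 73·43
1 = −73·2555 + 594·314
So 314·594 ≡ 1 (mod 2555).

594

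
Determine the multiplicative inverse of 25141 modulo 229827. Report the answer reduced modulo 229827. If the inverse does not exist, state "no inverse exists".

174082

gcd(229827, 25141) by repeated division:
229827 = 9×25141 + 3558
25141 = 7×3558 + 235
3558 = 15×235 + 33
235 = 7×33 + 4
33 = 8×4 + 1
4 = 4×1 + 0
The gcd is 1. Working backward:
1 = 33 − 8·4
1 = −8·235 + 57·33
1 = 57·3558 − 863·235
1 = −863·25141 + 6098·3558
1 = 6098·229827 − 55745·25141
So 25141·(-55745) ≡ 1 (mod 229827), and -55745 ≡ 174082 (mod 229827).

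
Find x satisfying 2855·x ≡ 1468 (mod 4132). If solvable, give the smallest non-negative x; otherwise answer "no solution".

248

First find gcd(2855, 4132):
4132 = 1*2855 + 1277
2855 = 2*1277 + 301
1277 = 4*301 + 73
301 = 4*73 + 9
73 = 8*9 + 1
9 = 9*1 + 0
gcd = 1, so a unique solution mod 4132 exists.
Back-substitute for the Bézout coefficients:
1 = 73 − 8·9
1 = −8·301 + 33·73
1 = 33·1277 − 140·301
1 = −140·2855 + 313·1277
1 = 313·4132 − 453·2855
So 2855·(-453) ≡ 1 (mod 4132), giving 2855⁻¹ ≡ 3679.
x ≡ 2855⁻¹·1468 ≡ 3679·1468 ≡ 248 (mod 4132).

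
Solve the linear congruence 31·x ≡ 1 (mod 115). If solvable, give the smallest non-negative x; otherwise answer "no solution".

26

First find gcd(31, 115):
115 = 3·31 + 22
31 = 1·22 + 9
22 = 2·9 + 4
9 = 2·4 + 1
4 = 4·1 + 0
gcd = 1, so a unique solution mod 115 exists.
Back-substitute for the Bézout coefficients:
1 = 9 − 2·4
1 = −2·22 + 5·9
1 = 5·31 − 7·22
1 = −7·115 + 26·31
So 31·(26) ≡ 1 (mod 115), giving 31⁻¹ ≡ 26.
x ≡ 31⁻¹·1 ≡ 26·1 ≡ 26 (mod 115).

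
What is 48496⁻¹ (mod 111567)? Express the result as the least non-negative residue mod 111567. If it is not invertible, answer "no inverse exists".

Extended Euclidean algorithm:
111567 = 2×48496 + 14575
48496 = 3×14575 + 4771
14575 = 3×4771 + 262
4771 = 18×262 + 55
262 = 4×55 + 42
55 = 1×42 + 13
42 = 3×13 + 3
13 = 4×3 + 1
3 = 3×1 + 0
gcd = 1, so the inverse exists. Back-substitute:
1 = 13 − 4·3
1 = −4·42 + 13·13
1 = 13·55 − 17·42
1 = −17·262 + 81·55
1 = 81·4771 − 1475·262
1 = −1475·14575 + 4506·4771
1 = 4506·48496 − 14993·14575
1 = −14993·111567 + 34492·48496
So 48496·34492 ≡ 1 (mod 111567).

34492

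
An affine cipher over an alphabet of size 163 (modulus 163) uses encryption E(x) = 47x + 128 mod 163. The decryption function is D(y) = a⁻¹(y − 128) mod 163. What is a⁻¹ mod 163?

111

gcd(163, 47) by repeated division:
163 = 3*47 + 22
47 = 2*22 + 3
22 = 7*3 + 1
3 = 3*1 + 0
gcd = 1, so the inverse exists. Back-substitute:
1 = 22 − 7·3
1 = −7·47 + 15·22
1 = 15·163 − 52·47
Hence 47⁻¹ ≡ -52 ≡ 111 (mod 163).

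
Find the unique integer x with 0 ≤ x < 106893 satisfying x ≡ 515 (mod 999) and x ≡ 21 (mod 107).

Write x = 515 + 999·k. Then 999·k ≡ 21 − 515 ≡ 41 (mod 107).
Need 999⁻¹ mod 107. Extended Euclid on (107, 36):
107 = 2×36 + 35
36 = 1×35 + 1
35 = 35×1 + 0
Back-substitute:
1 = 36 − 35
1 = −107 + 3·36
999⁻¹ ≡ 3 (mod 107), so k ≡ 3·41 ≡ 16 (mod 107).
x = 515 + 999·16 = 16499.

16499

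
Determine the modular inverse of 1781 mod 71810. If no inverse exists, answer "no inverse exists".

gcd(71810, 1781) by repeated division:
71810 = 40·1781 + 570
1781 = 3·570 + 71
570 = 8·71 + 2
71 = 35·2 + 1
2 = 2·1 + 0
Since gcd(1781, 71810) = 1, back-substitute to write 1 as a combination:
1 = 71 − 35·2
1 = −35·570 + 281·71
1 = 281·1781 − 878·570
1 = −878·71810 + 35401·1781
So 1781·35401 ≡ 1 (mod 71810).

35401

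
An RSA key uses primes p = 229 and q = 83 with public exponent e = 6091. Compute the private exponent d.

φ(n) = (p−1)(q−1) = 228·82 = 18696.
Need d with 6091·d ≡ 1 (mod 18696). Apply the extended Euclidean algorithm:
18696 = 3·6091 + 423
6091 = 14·423 + 169
423 = 2·169 + 85
169 = 1·85 + 84
85 = 1·84 + 1
84 = 84·1 + 0
Back-substitute:
1 = 85 − 84
1 = −169 + 2·85
1 = 2·423 − 5·169
1 = −5·6091 + 72·423
1 = 72·18696 − 221·6091
So 6091·(-221) ≡ 1 (mod 18696), hence d ≡ -221 ≡ 18475 (mod 18696).

18475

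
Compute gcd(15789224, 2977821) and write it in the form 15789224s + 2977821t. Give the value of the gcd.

11

Euclidean algorithm:
15789224 = 5*2977821 + 900119
2977821 = 3*900119 + 277464
900119 = 3*277464 + 67727
277464 = 4*67727 + 6556
67727 = 10*6556 + 2167
6556 = 3*2167 + 55
2167 = 39*55 + 22
55 = 2*22 + 11
22 = 2*11 + 0
gcd(15789224, 2977821) = 11.
Express as a combination:
11 = 55 − 2·22
11 = −2·2167 + 79·55
11 = 79·6556 − 239·2167
11 = −239·67727 + 2469·6556
11 = 2469·277464 − 10115·67727
11 = −10115·900119 + 32814·277464
11 = 32814·2977821 − 108557·900119
11 = −108557·15789224 + 575599·2977821
So 11 = (-108557)·15789224 + (575599)·2977821.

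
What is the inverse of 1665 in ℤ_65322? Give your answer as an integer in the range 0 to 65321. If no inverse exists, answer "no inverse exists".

Compute gcd(1665, 65322):
65322 = 39×1665 + 387
1665 = 4×387 + 117
387 = 3×117 + 36
117 = 3×36 + 9
36 = 4×9 + 0
gcd(1665, 65322) = 9 ≠ 1, so 1665 has no multiplicative inverse modulo 65322.

no inverse exists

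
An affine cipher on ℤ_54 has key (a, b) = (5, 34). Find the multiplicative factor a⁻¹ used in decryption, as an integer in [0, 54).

Apply the Euclidean algorithm to 54 and 5:
54 = 10×5 + 4
5 = 1×4 + 1
4 = 4×1 + 0
Since gcd(5, 54) = 1, back-substitute to write 1 as a combination:
1 = 5 − 4
1 = −54 + 11·5
So 5·11 ≡ 1 (mod 54).

11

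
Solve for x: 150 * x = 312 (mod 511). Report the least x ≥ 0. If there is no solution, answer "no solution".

First find gcd(150, 511):
511 = 3·150 + 61
150 = 2·61 + 28
61 = 2·28 + 5
28 = 5·5 + 3
5 = 1·3 + 2
3 = 1·2 + 1
2 = 2·1 + 0
gcd = 1, so a unique solution mod 511 exists.
Back-substitute for the Bézout coefficients:
1 = 3 − 2
1 = −5 + 2·3
1 = 2·28 − 11·5
1 = −11·61 + 24·28
1 = 24·150 − 59·61
1 = −59·511 + 201·150
So 150·(201) ≡ 1 (mod 511), giving 150⁻¹ ≡ 201.
x ≡ 150⁻¹·312 ≡ 201·312 ≡ 370 (mod 511).

370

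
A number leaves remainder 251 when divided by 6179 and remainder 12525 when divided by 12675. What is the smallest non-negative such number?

Write x = 251 + 6179·k. Then 6179·k ≡ 12525 − 251 ≡ 12274 (mod 12675).
Need 6179⁻¹ mod 12675. Extended Euclid on (12675, 6179):
12675 = 2×6179 + 317
6179 = 19×317 + 156
317 = 2×156 + 5
156 = 31×5 + 1
5 = 5×1 + 0
Back-substitute:
1 = 156 − 31·5
1 = −31·317 + 63·156
1 = 63·6179 − 1228·317
1 = −1228·12675 + 2519·6179
6179⁻¹ ≡ 2519 (mod 12675), so k ≡ 2519·12274 ≡ 3881 (mod 12675).
x = 251 + 6179·3881 = 23980950.

23980950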